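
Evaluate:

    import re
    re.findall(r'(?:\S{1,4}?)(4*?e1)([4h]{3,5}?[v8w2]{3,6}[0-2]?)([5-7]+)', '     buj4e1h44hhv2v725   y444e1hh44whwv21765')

[('4e1', 'h44hhv2v', '7')]

This matches 1 to 4 of a non-whitespace character (lazy) (non-capturing group); then zero or more of the literal '4' (lazy), then the literal 'e1' (captured); then 3 to 5 of one of [4h] (lazy), then 3 to 6 of one of [v8w2], then optionally a character in [0-2] (captured); then one or more of a character in [5-7] (captured).
With the lazy modifier that quantifier settles for the fewest repetitions that let the rest of the pattern succeed (the atoms after it are unaffected and can still be greedy).
Scanning left to right: at [5:20] match 'buj4e1h44hhv2v7', groups = ('4e1', 'h44hhv2v', '7').
With 3 capturing groups, `findall` returns a 3-tuple per match.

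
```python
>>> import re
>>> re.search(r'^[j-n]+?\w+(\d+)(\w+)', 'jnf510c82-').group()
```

'jnf510c82'

Pattern: anchored at the start of the string; then one or more of a character in [j-n] (lazy), then one or more of a word character; then one or more of a digit (captured); then one or more of a word character (captured).
The match spans [0:9] → 'jnf510c82'.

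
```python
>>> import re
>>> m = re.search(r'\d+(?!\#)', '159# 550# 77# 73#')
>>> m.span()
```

(0, 2)

The negative lookaround is zero-width — it rules out positions where the adjacent text would match, without consuming anything.
Unlike `match`, `search` isn't anchored — it looks for the pattern anywhere in the string.
The match spans [0:2] → '15'.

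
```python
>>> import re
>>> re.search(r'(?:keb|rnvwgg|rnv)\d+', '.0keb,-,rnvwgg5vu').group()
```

'rnvwgg5'

The match spans [8:15] → 'rnvwgg5'.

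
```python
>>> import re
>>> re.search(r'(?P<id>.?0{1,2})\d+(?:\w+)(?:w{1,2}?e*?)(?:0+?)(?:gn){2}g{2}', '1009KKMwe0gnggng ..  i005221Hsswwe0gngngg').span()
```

(21, 41)

The match spans [21:41] → 'i005221Hsswwe0gngngg'.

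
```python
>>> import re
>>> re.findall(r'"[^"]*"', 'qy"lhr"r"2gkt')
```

['"lhr"']

Matches: at [2:7] → '"lhr"'.
Since nothing is captured, `findall` lists the 1 matched substring directly.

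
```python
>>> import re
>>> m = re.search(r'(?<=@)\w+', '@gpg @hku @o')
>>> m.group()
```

The `(?=…)`/`(?<=…)` assertion just peeks at neighbouring text; it doesn't advance the match position.
Unlike `match`, `search` isn't anchored — it looks for the pattern anywhere in the string.
The match spans [1:4] → 'gpg'.

'gpg'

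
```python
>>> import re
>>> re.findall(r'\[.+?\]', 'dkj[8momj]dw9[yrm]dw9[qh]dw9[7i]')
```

['[8momj]', '[yrm]', '[qh]', '[7i]']

With the lazy modifier that quantifier settles for the fewest repetitions that let the rest of the pattern succeed (the atoms after it are unaffected and can still be greedy).
Walking the string: at [3:10] → '[8momj]'; at [13:18] → '[yrm]'; at [21:25] → '[qh]'; at [28:32] → '[7i]'.
No capturing groups, so `findall` returns the 4 full match strings.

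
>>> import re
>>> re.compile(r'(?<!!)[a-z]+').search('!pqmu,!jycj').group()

The negative lookaround is zero-width — it rules out positions where the adjacent text would match, without consuming anything.
The match spans [2:5] → 'qmu'.

'qmu'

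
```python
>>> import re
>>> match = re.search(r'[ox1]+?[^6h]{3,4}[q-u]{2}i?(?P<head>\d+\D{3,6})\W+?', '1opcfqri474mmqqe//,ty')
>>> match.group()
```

'1opcfqri474mmqqe//'

The pattern matches one or more of one of [ox1] (lazy); then 3 to 4 of any character except [6h], then exactly 2 of a character in [q-u], then optionally the literal 'i'; then one or more of a digit, then 3 to 6 of a non-digit (captured as 'head'); then one or more of a non-word character (lazy).
`re.search` tries every starting position until one works.
The match spans [0:18] → '1opcfqri474mmqqe//'.
Captured: group 1 = '474mmqqe/'.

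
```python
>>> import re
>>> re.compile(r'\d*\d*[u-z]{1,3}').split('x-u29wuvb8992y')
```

['', '-', '', 'b', '']

The pattern matches zero or more of a digit, then zero or more of a digit; then 1 to 3 of a character in [u-z].
The string is cut at each match, leaving 5 pieces.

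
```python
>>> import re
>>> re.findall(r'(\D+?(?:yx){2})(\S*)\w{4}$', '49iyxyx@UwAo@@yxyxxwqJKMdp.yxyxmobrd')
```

[('iyxyx', '@UwAo@@yxyxxwqJKMdp.yxyxm')]

Lazy quantifiers expand one character at a time until the remainder of the pattern can match.
2 groups means the one result is a tuple of 2 captured strings — 1 here.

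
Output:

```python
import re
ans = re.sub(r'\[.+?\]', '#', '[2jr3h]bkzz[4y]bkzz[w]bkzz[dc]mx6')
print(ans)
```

#bkzz#bkzz#bkzz#mx6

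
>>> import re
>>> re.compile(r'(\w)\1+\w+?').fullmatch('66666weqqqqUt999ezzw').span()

(0, 20)

After group 1 captures some text, `\1` only succeeds where that same text appears again.
`re.fullmatch` is like wrapping the pattern in `^…$` (in single-line mode).
The match spans [0:20] → '66666weqqqqUt999ezzw'.
Captured: group 1 = '6'.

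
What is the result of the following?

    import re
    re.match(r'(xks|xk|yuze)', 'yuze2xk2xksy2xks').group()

'yuze'

`re.match` won't scan ahead — the pattern has to work from the very first character.
The match spans [0:4] → 'yuze'.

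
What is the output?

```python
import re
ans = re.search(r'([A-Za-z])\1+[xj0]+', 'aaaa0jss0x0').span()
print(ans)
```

The backreference `\1` re-matches whatever the first group consumed, character for character.
The match spans [0:6] → 'aaaa0j'.

(0, 6)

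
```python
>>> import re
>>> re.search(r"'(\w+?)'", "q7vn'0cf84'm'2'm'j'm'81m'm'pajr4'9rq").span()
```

The match spans [4:11] → "'0cf84'".

(4, 11)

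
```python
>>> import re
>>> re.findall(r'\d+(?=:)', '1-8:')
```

Lookahead/lookbehind check context without consuming it, so the matched span excludes the asserted characters.
Since nothing is captured, `findall` lists the 1 matched substring directly.

['8']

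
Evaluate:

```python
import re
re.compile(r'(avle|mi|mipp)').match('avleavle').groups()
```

('avle',)

`match` is anchored at position 0; if the pattern doesn't fit there, it returns None.
The match spans [0:4] → 'avle'.
Captured: group 1 = 'avle'.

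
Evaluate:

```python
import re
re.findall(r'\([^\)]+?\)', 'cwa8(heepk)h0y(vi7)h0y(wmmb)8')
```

['(heepk)', '(vi7)', '(wmmb)']

Scanning left to right: at [4:11] → '(heepk)'; at [14:19] → '(vi7)'; at [22:28] → '(wmmb)'.
Since nothing is captured, `findall` lists the 3 matched substrings directly.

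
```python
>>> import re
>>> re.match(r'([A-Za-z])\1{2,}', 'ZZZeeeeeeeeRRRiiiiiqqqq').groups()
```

`\1` has to match the exact text group 1 already captured.
`re.match` won't scan ahead — the pattern has to work from the very first character.
The match spans [0:3] → 'ZZZ'.
Captured: group 1 = 'Z'.

('Z',)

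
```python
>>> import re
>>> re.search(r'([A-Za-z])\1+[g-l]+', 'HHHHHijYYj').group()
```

'HHHHHij'

A backreference is literal: `\1` must see the identical characters the first group matched.
The match spans [0:7] → 'HHHHHij'.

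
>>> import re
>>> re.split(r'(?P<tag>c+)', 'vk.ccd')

['vk.', 'cc', 'd']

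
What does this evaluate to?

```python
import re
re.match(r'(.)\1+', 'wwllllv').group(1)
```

After group 1 captures some text, `\1` only succeeds where that same text appears again.
`match` is anchored at position 0; if the pattern doesn't fit there, it returns None.
The match spans [0:2] → 'ww'.
Captured: group 1 = 'w'.

'w'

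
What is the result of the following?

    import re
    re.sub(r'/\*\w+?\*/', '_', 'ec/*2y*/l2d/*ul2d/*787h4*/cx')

'ec_l2d/*ul2d_cx'

Each match is replaced by '_'.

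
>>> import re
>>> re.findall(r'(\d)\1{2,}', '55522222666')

['5', '2', '6']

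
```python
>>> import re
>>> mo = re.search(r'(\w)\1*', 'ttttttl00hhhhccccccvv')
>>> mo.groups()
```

`\1` is not a pattern — it's the concrete string captured by group 1, re-applied verbatim.
`re.search` scans for the first position where the pattern succeeds.
The match spans [0:6] → 'tttttt'.
Captured: group 1 = 't'.

('t',)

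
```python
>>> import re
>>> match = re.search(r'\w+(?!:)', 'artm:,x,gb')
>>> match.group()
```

'art'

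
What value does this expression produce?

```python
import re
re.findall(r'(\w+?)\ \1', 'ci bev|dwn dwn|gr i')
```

['dwn']

`\1` has to match the exact text group 1 already captured.
`findall` collects group 1 from the one match (1 total).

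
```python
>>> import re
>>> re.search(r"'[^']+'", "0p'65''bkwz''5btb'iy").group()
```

Unlike `match`, `search` isn't anchored — it looks for the pattern anywhere in the string.
The match spans [2:6] → "'65'".

"'65'"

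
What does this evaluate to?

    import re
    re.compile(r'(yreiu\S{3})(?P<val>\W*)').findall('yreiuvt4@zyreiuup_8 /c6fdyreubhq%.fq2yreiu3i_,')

[('yreiuvt4', '@'), ('yreiuup_', ''), ('yreiu3i_', ',')]

Multiple groups make `findall` return tuples — one 2-tuple for each match.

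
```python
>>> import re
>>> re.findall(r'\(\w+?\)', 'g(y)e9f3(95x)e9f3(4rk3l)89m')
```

['(y)', '(95x)', '(4rk3l)']

With no groups in the pattern, `findall` gives back each whole match — 3 here.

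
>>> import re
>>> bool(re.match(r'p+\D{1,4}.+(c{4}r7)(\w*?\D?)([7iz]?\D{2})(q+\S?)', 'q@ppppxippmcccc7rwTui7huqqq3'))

The pattern matches one or more of a literal 'p', then 1 to 4 of a non-digit, then one or more of any character; then exactly 4 of a literal 'c', then the literal 'r7' (captured); then zero or more of a word character (lazy), then optionally a non-digit (captured); then optionally one of [7iz], then exactly 2 of a non-digit (captured); then one or more of a literal 'q', then optionally a non-whitespace character (captured).
With `match`, the pattern is implicitly anchored at the beginning.
Here the pattern fails at index 0, so the call returns None, and `bool(None)` is False.

False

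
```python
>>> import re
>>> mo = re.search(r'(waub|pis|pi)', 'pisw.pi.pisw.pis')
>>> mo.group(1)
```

The regex engine tests alternatives in the order written; an earlier branch that matches wins even if a later one would match more.
`search` walks the string left to right and returns the first match it finds.
The match spans [0:3] → 'pis'.
Captured: group 1 = 'pis'.

'pis'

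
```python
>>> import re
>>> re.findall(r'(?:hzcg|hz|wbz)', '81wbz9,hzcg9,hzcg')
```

['wbz', 'hzcg', 'hzcg']

`|` is ordered: at each position the engine commits to the first alternative that works.
Scanning left to right: at [2:5] → 'wbz'; at [7:11] → 'hzcg'; at [13:17] → 'hzcg'.
Since nothing is captured, `findall` lists the 3 matched substrings directly.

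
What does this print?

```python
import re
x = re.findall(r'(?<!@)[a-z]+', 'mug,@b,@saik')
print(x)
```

Because the assertion is negative and zero-width, positions next to the forbidden text are skipped.
Walking the string: at [0:3] → 'mug'; at [9:12] → 'aik'.
With no groups in the pattern, `findall` gives back each whole match — 2 here.

['mug', 'aik']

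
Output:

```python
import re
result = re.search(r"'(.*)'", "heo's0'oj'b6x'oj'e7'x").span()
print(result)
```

(3, 20)

The match spans [3:20] → "'s0'oj'b6x'oj'e7'".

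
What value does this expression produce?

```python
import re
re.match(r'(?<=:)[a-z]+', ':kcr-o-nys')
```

None

Lookahead/lookbehind check context without consuming it, so the matched span excludes the asserted characters.
`match` is anchored at position 0; if the pattern doesn't fit there, it returns None.
Here position 0 doesn't satisfy it, so the call returns None.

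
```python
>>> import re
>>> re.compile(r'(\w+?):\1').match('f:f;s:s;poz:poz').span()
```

(0, 3)

The backreference `\1` re-matches whatever the first group consumed, character for character.
`re.match` only tries the pattern at the start of the string.
The match spans [0:3] → 'f:f'.
Captured: group 1 = 'f'.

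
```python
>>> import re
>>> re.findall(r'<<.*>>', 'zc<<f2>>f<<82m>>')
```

With no groups in the pattern, `findall` gives back each whole match — 1 here.

['<<f2>>f<<82m>>']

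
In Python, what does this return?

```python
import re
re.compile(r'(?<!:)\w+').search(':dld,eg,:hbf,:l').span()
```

Because the assertion is negative and zero-width, positions next to the forbidden text are skipped.
Unlike `match`, `search` isn't anchored — it looks for the pattern anywhere in the string.
The match spans [2:4] → 'ld'.

(2, 4)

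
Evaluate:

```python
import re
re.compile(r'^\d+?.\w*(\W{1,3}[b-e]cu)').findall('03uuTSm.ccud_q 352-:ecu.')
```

The pattern matches anchored at the start of the string; then one or more of a digit (lazy), then any character, then zero or more of a word character; then 1 to 3 of a non-word character, then a character in [b-e], then the literal 'cu' (captured).
Because there's exactly one group, `findall` drops the full match and keeps group 1 from the one hit.

['.ccu']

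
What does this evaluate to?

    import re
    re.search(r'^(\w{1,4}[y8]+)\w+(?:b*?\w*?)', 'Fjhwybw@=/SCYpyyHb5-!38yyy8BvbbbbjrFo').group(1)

'Fjhwy'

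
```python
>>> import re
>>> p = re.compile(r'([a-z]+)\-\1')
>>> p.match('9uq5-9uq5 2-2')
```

With `match`, the pattern is implicitly anchored at the beginning.
Here position 0 doesn't satisfy it, so the call returns None.

None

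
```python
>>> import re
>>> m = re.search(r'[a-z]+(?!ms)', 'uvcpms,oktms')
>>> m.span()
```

(0, 6)

Because the assertion is negative and zero-width, positions next to the forbidden text are skipped.
The match spans [0:6] → 'uvcpms'.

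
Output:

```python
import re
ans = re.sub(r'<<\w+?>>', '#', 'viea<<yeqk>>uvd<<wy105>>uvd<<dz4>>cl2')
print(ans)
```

Every occurrence is swapped for '#'.

viea#uvd#uvd#cl2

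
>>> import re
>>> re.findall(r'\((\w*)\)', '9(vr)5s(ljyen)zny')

Because there's exactly one group, `findall` drops the full match and keeps group 1 from each hit.

['vr', 'ljyen']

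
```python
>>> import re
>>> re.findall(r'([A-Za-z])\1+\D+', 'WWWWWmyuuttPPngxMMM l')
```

['W']

`\1` has to match the exact text group 1 already captured.
One capturing group, so `findall` returns just the captured substring from the one match — 1 in all.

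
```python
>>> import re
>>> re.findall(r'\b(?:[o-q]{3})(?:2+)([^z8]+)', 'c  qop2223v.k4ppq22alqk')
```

['3v.k4ppq22alqk']

This matches a word boundary (`\b`, zero-width); then exactly 3 of a character in [o-q] (non-capturing group); then one or more of a literal '2' (non-capturing group); then one or more of any character except [z8] (captured).
Matches: at [3:23] match 'qop2223v.k4ppq22alqk', group 1 = '3v.k4ppq22alqk'.
`findall` collects group 1 from the one match (1 total).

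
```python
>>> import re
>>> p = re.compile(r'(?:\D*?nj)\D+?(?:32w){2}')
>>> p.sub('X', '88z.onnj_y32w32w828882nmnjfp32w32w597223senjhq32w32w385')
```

'88X828882X597223X385'

`sub` substitutes 'X' at each match site.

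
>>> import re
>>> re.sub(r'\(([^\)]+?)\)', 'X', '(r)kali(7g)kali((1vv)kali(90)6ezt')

'XkaliXkaliXkaliX6ezt'

Matches: at [0:3] → '(r)'; at [7:11] → '(7g)'; at [15:21] → '((1vv)'; at [25:29] → '(90)'.
Each match is replaced by 'X'.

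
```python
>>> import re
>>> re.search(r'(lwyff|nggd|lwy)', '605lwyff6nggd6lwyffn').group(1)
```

'lwyff'

The regex engine tests alternatives in the order written; an earlier branch that matches wins even if a later one would match more.
`re.search` tries every starting position until one works.
The match spans [3:8] → 'lwyff'.
Captured: group 1 = 'lwyff'.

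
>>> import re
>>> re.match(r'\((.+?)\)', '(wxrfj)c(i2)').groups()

The match spans [0:7] → '(wxrfj)'.
Captured: group 1 = 'wxrfj'.

('wxrfj',)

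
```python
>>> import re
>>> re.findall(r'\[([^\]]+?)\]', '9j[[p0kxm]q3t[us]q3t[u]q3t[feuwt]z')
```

['[p0kxm', 'us', 'u', 'feuwt']

One capturing group, so `findall` returns just the captured substring from each match — 4 in all.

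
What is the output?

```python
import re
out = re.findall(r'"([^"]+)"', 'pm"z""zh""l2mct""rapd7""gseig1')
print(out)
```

['z', 'zh', 'l2mct', 'rapd7']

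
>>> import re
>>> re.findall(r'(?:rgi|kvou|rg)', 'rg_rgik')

['rg', 'rgi']

The regex engine tests alternatives in the order written; an earlier branch that matches wins even if a later one would match more.
With no groups in the pattern, `findall` gives back each whole match — 2 here.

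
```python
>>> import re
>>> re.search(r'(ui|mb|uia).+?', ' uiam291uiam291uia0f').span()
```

(1, 4)

`|` is ordered: at each position the engine commits to the first alternative that works.
`re.search` tries every starting position until one works.
The match spans [1:4] → 'uia'.
Captured: group 1 = 'ui'.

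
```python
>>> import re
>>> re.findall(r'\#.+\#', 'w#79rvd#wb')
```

['#79rvd#']

Matches: at [1:8] → '#79rvd#'.
No capturing groups, so `findall` returns the 1 full match string.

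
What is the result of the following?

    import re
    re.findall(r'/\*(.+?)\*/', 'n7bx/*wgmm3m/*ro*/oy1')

['wgmm3m/*ro']

Scanning left to right: at [4:18] match '/*wgmm3m/*ro*/', group 1 = 'wgmm3m/*ro'.
Because there's exactly one group, `findall` drops the full match and keeps group 1 from the one hit.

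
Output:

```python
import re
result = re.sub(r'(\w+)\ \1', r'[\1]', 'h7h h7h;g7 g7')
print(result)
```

[h7h];[g7]

After group 1 captures some text, `\1` only succeeds where that same text appears again.
Matches: at [0:7] → 'h7h h7h'; at [8:13] → 'g7 g7'.
Each match is replaced using the text its own group 1 captured.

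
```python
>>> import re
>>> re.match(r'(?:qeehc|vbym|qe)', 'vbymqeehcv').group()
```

`re.match` only tries the pattern at the start of the string.
The match spans [0:4] → 'vbym'.

'vbym'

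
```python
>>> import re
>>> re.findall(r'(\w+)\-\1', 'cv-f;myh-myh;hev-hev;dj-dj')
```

['myh', 'hev', 'dj']

After group 1 captures some text, `\1` only succeeds where that same text appears again.
With a single group, `findall` returns only what that group captured — 3 items.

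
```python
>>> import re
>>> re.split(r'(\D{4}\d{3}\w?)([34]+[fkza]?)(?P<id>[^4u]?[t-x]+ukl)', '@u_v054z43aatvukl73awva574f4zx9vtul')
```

['', '@u_v054z', '43a', 'atvukl', '73awva574f4zx9vtul']

The pattern matches exactly 4 of a non-digit, then exactly 3 of a digit, then optionally a word character (captured); then one or more of one of [34], then optionally one of [fkza] (captured); then optionally any character except [4u], then one or more of a character in [t-x], then the literal 'ukl' (captured as 'id').
Matches to split on: at [0:17] → '@u_v054z43aatvukl'.
`re.split` interleaves the captured-group text with the surrounding fragments.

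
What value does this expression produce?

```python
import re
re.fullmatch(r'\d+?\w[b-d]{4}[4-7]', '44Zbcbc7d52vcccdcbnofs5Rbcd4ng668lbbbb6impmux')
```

None

`re.fullmatch` is like wrapping the pattern in `^…$` (in single-line mode).
Here the pattern can't cover the whole string, so the call returns None.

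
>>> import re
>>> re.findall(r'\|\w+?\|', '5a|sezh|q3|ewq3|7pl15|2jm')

With no groups in the pattern, `findall` gives back each whole match — 2 here.

['|sezh|', '|ewq3|']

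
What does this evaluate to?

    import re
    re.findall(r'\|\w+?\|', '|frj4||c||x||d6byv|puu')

['|frj4|', '|c|', '|x|', '|d6byv|']

Matches: at [0:6] → '|frj4|'; at [6:9] → '|c|'; at [9:12] → '|x|'; at [12:19] → '|d6byv|'.
No capturing groups, so `findall` returns the 4 full match strings.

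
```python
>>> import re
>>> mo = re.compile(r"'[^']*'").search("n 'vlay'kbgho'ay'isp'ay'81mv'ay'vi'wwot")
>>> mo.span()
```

(2, 8)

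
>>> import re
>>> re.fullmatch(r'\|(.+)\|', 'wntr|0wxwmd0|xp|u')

None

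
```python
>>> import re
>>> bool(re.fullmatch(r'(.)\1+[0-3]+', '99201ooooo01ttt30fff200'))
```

False

`\1` has to match the exact text group 1 already captured.
`re.fullmatch` is like wrapping the pattern in `^…$` (in single-line mode).
Here the pattern can't cover the whole string, so the call returns None, and `bool(None)` is False.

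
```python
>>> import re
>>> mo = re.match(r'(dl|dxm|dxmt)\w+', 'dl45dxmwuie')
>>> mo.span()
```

With `match`, the pattern is implicitly anchored at the beginning.
The match spans [0:11] → 'dl45dxmwuie'.
Captured: group 1 = 'dl'.

(0, 11)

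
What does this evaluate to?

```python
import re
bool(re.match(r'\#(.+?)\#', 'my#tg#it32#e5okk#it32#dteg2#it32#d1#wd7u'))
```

False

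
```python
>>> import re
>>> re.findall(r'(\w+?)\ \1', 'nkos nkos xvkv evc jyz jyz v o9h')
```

After group 1 captures some text, `\1` only succeeds where that same text appears again.
Walking the string: at [0:9] match 'nkos nkos', group 1 = 'nkos'; at [19:26] match 'jyz jyz', group 1 = 'jyz'.
`findall` collects group 1 from each match (2 total).

['nkos', 'jyz']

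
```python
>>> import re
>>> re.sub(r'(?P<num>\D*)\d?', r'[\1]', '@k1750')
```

The pattern matches zero or more of a non-digit (captured as 'num'); then optionally a digit.
The replacement refers to a captured group, so each match is rewritten using its own captured text.

'[@k][][][][]'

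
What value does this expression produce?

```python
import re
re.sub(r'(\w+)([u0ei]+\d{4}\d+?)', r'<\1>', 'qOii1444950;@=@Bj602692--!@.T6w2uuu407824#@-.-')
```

The pattern matches one or more of a word character (captured); then one or more of one of [u0ei], then exactly 4 of a digit, then one or more of a digit (lazy) (captured).
Matches: at [0:9] → 'qOii14449'; at [28:40] → 'T6w2uuu40782'.
`\1` in the replacement pulls in group 1's text for each match.

'<qOi>50;@=@Bj602692--!@.<T6w2uu>4#@-.-'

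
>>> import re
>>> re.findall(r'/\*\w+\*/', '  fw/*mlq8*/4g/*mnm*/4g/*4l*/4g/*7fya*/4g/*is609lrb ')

Walking the string: at [4:12] → '/*mlq8*/'; at [14:21] → '/*mnm*/'; at [23:29] → '/*4l*/'; at [31:39] → '/*7fya*/'.
With no groups in the pattern, `findall` gives back each whole match — 4 here.

['/*mlq8*/', '/*mnm*/', '/*4l*/', '/*7fya*/']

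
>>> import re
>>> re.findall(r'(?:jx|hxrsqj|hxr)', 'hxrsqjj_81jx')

['hxrsqj', 'jx']

Branches in `(...|...)` are attempted left-to-right; the first branch that allows the whole pattern to succeed is taken.
Matches: at [0:6] → 'hxrsqj'; at [10:12] → 'jx'.
No capturing groups, so `findall` returns the 2 full match strings.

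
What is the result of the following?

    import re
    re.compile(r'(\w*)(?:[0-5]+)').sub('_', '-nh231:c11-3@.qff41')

'-_:_-_@._'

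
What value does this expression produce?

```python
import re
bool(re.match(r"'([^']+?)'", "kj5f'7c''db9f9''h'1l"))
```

False

`match` is anchored at position 0; if the pattern doesn't fit there, it returns None.
Here the pattern fails at index 0, so the call returns None, and `bool(None)` is False.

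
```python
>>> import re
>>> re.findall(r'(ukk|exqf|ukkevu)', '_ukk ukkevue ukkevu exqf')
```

['ukk', 'ukk', 'ukk', 'exqf']

The regex engine tests alternatives in the order written; an earlier branch that matches wins even if a later one would match more.
Walking the string: at [1:4] match 'ukk', group 1 = 'ukk'; at [5:8] match 'ukk', group 1 = 'ukk'; at [13:16] match 'ukk', group 1 = 'ukk'; at [20:24] match 'exqf', group 1 = 'exqf'.
Because there's exactly one group, `findall` drops the full match and keeps group 1 from each hit.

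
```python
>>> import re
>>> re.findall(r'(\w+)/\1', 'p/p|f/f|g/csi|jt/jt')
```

['p', 'f', 'jt']

A backreference is literal: `\1` must see the identical characters the first group matched.
Walking the string: at [0:3] match 'p/p', group 1 = 'p'; at [4:7] match 'f/f', group 1 = 'f'; at [14:19] match 'jt/jt', group 1 = 'jt'.
With a single group, `findall` returns only what that group captured — 3 items.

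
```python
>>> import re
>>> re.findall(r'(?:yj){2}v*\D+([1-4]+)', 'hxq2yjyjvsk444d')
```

Pattern: the literal 'yj' repeated 2 times, then zero or more of the literal 'v'; then one or more of a non-digit; then one or more of a character in [1-4] (captured).
Matches: at [4:14] match 'yjyjvsk444', group 1 = '444'.
Because there's exactly one group, `findall` drops the full match and keeps group 1 from the one hit.

['444']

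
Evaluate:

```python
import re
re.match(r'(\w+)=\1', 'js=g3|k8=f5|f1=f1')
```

`\1` has to match the exact text group 1 already captured.
`match` is anchored at position 0; if the pattern doesn't fit there, it returns None.
Here the pattern fails at index 0, so the call returns None.

None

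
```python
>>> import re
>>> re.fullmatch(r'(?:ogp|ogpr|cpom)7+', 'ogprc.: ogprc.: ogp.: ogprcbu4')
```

`fullmatch` succeeds only if the pattern covers the string from start to end.
Here there's no way to consume every character, so the call returns None.

None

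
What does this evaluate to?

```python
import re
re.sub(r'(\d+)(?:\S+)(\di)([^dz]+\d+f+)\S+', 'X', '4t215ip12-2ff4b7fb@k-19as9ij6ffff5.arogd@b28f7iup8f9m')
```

'X'

Each match is replaced by 'X'.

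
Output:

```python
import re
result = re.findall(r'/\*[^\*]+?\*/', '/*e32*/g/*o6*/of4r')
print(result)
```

['/*e32*/', '/*o6*/']

Matches: at [0:7] → '/*e32*/'; at [8:14] → '/*o6*/'.
Since nothing is captured, `findall` lists the 2 matched substrings directly.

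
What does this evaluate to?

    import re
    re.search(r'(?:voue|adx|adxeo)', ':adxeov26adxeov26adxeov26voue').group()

'adx'

Alternation isn't longest-match — the leftmost alternative that fits at this position is chosen.
`search` walks the string left to right and returns the first match it finds.
The match spans [1:4] → 'adx'.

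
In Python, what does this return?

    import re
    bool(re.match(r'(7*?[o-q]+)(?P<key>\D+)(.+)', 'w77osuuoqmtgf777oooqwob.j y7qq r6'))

False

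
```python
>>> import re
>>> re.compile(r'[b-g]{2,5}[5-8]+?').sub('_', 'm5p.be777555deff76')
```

'm5p._77555_6'

The pattern matches 2 to 5 of a character in [b-g]; then one or more of a character in [5-8] (lazy).
Each match is replaced by '_'.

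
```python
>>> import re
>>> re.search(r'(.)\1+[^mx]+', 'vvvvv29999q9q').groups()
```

('v',)

The match spans [0:13] → 'vvvvv29999q9q'.
Captured: group 1 = 'v'.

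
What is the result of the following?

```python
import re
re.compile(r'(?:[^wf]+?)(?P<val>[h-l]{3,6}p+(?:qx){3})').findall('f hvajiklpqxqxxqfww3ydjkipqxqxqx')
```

['jkipqxqxqx']

Pattern: one or more of any character except [wf] (lazy) (non-capturing group); then 3 to 6 of a character in [h-l], then one or more of a literal 'p', then the literal 'qx' repeated 3 times (captured as 'val').
Walking the string: at [19:32] match '3ydjkipqxqxqx', group 1 = 'jkipqxqxqx'.
`findall` collects group 1 from the one match (1 total).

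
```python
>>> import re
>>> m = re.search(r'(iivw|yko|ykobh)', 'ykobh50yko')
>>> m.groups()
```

Alternation isn't longest-match — the leftmost alternative that fits at this position is chosen.
`re.search` scans for the first position where the pattern succeeds.
The match spans [0:3] → 'yko'.
Captured: group 1 = 'yko'.

('yko',)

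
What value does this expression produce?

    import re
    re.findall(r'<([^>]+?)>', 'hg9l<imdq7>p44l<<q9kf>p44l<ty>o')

Walking the string: at [4:11] match '<imdq7>', group 1 = 'imdq7'; at [15:22] match '<<q9kf>', group 1 = '<q9kf'; at [26:30] match '<ty>', group 1 = 'ty'.
`findall` collects group 1 from each match (3 total).

['imdq7', '<q9kf', 'ty']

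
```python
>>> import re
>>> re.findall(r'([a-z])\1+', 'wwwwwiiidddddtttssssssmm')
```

['w', 'i', 'd', 't', 's', 'm']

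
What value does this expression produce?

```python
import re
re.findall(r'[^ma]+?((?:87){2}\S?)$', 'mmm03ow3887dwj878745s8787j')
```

['8787j']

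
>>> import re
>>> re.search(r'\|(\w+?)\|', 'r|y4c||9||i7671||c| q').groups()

('y4c',)

`re.search` tries every starting position until one works.
The match spans [1:6] → '|y4c|'.
Captured: group 1 = 'y4c'.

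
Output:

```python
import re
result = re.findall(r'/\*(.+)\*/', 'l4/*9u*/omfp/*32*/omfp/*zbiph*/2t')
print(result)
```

['9u*/omfp/*32*/omfp/*zbiph']

Scanning left to right: at [2:31] match '/*9u*/omfp/*32*/omfp/*zbiph*/', group 1 = '9u*/omfp/*32*/omfp/*zbiph'.
One capturing group, so `findall` returns just the captured substring from the one match — 1 in all.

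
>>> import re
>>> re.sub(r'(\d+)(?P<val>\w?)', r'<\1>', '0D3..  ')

'<0><3>..  '

The pattern matches one or more of a digit (captured); then optionally a word character (captured as 'val').
Matches: at [0:2] → '0D'; at [2:3] → '3'.
`\1` in the replacement pulls in group 1's text for each match.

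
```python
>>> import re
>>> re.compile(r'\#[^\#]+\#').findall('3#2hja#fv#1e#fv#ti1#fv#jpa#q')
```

['#2hja#', '#1e#', '#ti1#', '#jpa#']

Walking the string: at [1:7] → '#2hja#'; at [9:13] → '#1e#'; at [15:20] → '#ti1#'; at [22:27] → '#jpa#'.
Since nothing is captured, `findall` lists the 4 matched substrings directly.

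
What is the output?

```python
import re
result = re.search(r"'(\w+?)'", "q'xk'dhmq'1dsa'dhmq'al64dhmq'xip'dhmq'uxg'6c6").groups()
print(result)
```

`re.search` scans for the first position where the pattern succeeds.
The match spans [1:5] → "'xk'".
Captured: group 1 = 'xk'.

('xk',)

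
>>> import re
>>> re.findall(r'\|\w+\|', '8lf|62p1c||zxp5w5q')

['|62p1c|']

Scanning left to right: at [3:10] → '|62p1c|'.
Since nothing is captured, `findall` lists the 1 matched substring directly.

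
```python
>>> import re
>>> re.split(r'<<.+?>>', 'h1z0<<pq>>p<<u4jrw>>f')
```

['h1z0', 'p', 'f']

A `+?`/`*?`/`{m,n}?` starts at its minimum and grows only as far as needed for what follows to match.
Matches to split on: at [4:10] → '<<pq>>'; at [11:20] → '<<u4jrw>>'.
Splitting on the pattern gives 3 pieces.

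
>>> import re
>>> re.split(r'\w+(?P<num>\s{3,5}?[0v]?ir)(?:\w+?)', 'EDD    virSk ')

['', '    vir', 'k ']

The pattern matches one or more of a word character; then 3 to 5 of whitespace (lazy), then optionally one of [0v], then the literal 'ir' (captured as 'num'); then one or more of a word character (lazy) (non-capturing group).
The `?` after the quantifier makes it lazy — it takes as little as possible before letting the rest of the pattern try.
Matches to split on: at [0:11] → 'EDD    virS'.
The group in the pattern means `split` returns the separators' captures alongside the pieces.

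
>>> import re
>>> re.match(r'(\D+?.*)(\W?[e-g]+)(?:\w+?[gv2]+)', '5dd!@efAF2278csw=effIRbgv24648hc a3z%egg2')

None

Pattern: one or more of a non-digit (lazy), then zero or more of any character (captured); then optionally a non-word character, then one or more of a character in [e-g] (captured); then one or more of a word character (lazy), then one or more of one of [gv2] (non-capturing group).
`re.match` won't scan ahead — the pattern has to work from the very first character.
Here the pattern fails at index 0, so the call returns None.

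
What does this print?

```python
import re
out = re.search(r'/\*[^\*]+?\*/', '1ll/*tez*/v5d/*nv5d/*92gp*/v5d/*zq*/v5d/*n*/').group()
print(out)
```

/*tez*/

The match spans [3:10] → '/*tez*/'.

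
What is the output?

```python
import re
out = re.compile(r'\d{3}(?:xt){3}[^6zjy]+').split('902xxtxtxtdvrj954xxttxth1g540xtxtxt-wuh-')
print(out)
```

['902xxtxtxtdvrj954xxttxth1g', '']

Pattern: exactly 3 of a digit, then the literal 'xt' repeated 3 times; then one or more of any character except [6zjy].
Each match becomes a cut point; 2 segments remain.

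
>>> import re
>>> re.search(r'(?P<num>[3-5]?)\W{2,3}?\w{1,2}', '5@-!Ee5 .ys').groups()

The match spans [0:6] → '5@-!Ee'.
Captured: group 1 = '5'.

('5',)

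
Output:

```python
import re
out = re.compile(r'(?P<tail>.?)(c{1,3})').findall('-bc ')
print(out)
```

Pattern: optionally any character (captured as 'tail'); then 1 to 3 of a literal 'c' (captured).
`findall` packs the 2 group values into a tuple for every match.

[('b', 'c')]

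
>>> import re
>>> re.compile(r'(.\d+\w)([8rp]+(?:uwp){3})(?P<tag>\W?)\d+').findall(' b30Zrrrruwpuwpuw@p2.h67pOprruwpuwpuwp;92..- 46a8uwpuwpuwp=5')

[(' 46a', '8uwpuwpuwp', '=')]

Pattern: any character, then one or more of a digit, then a word character (captured); then one or more of one of [8rp], then the literal 'uwp' repeated 3 times (captured); then optionally a non-word character (captured as 'tag'); then one or more of a digit.
3 groups means the one result is a tuple of 3 captured strings — 1 here.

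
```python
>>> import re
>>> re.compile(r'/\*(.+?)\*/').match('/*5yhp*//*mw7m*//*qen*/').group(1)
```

With the lazy modifier that quantifier settles for the fewest repetitions that let the rest of the pattern succeed (the atoms after it are unaffected and can still be greedy).
`re.match` won't scan ahead — the pattern has to work from the very first character.
The match spans [0:8] → '/*5yhp*/'.
Captured: group 1 = '5yhp'.

'5yhp'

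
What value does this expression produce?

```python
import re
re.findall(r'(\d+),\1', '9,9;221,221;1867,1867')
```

`\1` has to match the exact text group 1 already captured.
With a single group, `findall` returns only what that group captured — 3 items.

['9', '221', '1867']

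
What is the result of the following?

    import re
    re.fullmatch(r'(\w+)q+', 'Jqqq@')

The pattern matches one or more of a word character (captured); then one or more of a literal 'q'.
`re.fullmatch` requires the pattern to consume the entire string.
Here there's no way to consume every character, so the call returns None.

None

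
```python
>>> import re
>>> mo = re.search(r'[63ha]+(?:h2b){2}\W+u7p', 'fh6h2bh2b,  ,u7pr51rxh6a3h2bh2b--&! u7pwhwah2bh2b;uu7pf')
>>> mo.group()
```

'h6h2bh2b,  ,u7p'

This matches one or more of one of [63ha], then the literal 'h2b' repeated 2 times; then one or more of a non-word character, then the literal 'u7p'.
`re.search` tries every starting position until one works.
The match spans [1:16] → 'h6h2bh2b,  ,u7p'.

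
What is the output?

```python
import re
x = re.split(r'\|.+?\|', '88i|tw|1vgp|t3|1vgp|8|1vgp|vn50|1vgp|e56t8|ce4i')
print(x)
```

['88i', '1vgp', '1vgp', '1vgp', '1vgp', 'ce4i']

A non-greedy quantifier consumes as few characters as it can — just enough that the remainder of the pattern still matches from where it stops; whatever follows it matches normally.
Matches to split on: at [3:7] → '|tw|'; at [11:15] → '|t3|'; at [19:22] → '|8|'; at [26:32] → '|vn50|'; at [36:43] → '|e56t8|'.
Each match becomes a cut point; 6 segments remain.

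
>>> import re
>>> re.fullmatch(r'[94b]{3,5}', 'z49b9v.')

None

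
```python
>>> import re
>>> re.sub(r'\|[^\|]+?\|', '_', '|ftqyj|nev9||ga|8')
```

Matches: at [0:7] → '|ftqyj|'; at [12:16] → '|ga|'.
Each match is replaced by '_'.

'_nev9|_8'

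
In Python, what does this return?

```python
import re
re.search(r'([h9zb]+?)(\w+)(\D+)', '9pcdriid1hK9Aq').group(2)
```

The match spans [0:14] → '9pcdriid1hK9Aq'.
Captured: group 1 = '9', group 2 = 'pcdriid1hK9A', group 3 = 'q'.

'pcdriid1hK9A'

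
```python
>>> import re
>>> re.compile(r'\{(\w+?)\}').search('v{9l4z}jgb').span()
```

(1, 7)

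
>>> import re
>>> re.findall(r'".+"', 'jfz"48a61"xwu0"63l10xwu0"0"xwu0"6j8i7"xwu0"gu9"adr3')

With no groups in the pattern, `findall` gives back each whole match — 1 here.

['"48a61"xwu0"63l10xwu0"0"xwu0"6j8i7"xwu0"gu9"']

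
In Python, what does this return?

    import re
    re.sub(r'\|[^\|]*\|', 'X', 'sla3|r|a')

'sla3Xa'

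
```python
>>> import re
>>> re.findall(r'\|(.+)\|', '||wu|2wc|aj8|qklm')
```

['|wu|2wc|aj8']

`findall` collects group 1 from the one match (1 total).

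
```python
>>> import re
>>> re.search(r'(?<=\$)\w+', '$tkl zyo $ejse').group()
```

Lookahead/lookbehind check context without consuming it, so the matched span excludes the asserted characters.
The match spans [1:4] → 'tkl'.

'tkl'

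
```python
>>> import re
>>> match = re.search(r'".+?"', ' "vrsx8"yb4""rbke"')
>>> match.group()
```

A non-greedy quantifier consumes as few characters as it can — just enough that the remainder of the pattern still matches from where it stops; whatever follows it matches normally.
The match spans [1:8] → '"vrsx8"'.

'"vrsx8"'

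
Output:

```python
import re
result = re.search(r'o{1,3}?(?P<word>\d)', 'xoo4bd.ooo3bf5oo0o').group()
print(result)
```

oo4

The match spans [1:4] → 'oo4'.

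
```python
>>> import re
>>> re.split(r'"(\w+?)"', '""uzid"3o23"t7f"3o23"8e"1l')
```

Matches to split on: at [1:7] → '"uzid"'; at [11:16] → '"t7f"'; at [20:24] → '"8e"'.
With a capturing group present, the delimiter's captured portion is kept in the result list.

['"', 'uzid', '3o23', 't7f', '3o23', '8e', '1l']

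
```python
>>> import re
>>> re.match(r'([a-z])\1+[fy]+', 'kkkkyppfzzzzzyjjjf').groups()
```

('k',)

The match spans [0:5] → 'kkkky'.
Captured: group 1 = 'k'.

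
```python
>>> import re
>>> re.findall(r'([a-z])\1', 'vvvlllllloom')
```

['v', 'l', 'l', 'l', 'o']

A backreference is literal: `\1` must see the identical characters the first group matched.
Walking the string: at [0:2] match 'vv', group 1 = 'v'; at [3:5] match 'll', group 1 = 'l'; at [5:7] match 'll', group 1 = 'l'; at [7:9] match 'll', group 1 = 'l'; at [9:11] match 'oo', group 1 = 'o'.
One capturing group, so `findall` returns just the captured substring from each match — 5 in all.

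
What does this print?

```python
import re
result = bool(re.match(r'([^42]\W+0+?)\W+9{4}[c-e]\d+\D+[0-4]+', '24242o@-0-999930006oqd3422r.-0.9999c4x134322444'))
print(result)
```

`re.match` won't scan ahead — the pattern has to work from the very first character.
Here the string doesn't start with a match, so the call returns None, and `bool(None)` is False.

False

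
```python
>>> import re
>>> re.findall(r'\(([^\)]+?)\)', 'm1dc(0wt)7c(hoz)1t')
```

Scanning left to right: at [4:9] match '(0wt)', group 1 = '0wt'; at [11:16] match '(hoz)', group 1 = 'hoz'.
`findall` collects group 1 from each match (2 total).

['0wt', 'hoz']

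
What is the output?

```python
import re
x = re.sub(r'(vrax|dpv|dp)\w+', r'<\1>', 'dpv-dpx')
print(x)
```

<dp>-<dp>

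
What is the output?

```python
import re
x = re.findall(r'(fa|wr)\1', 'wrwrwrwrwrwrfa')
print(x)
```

A backreference is literal: `\1` must see the identical characters the first group matched.
Walking the string: at [0:4] match 'wrwr', group 1 = 'wr'; at [4:8] match 'wrwr', group 1 = 'wr'; at [8:12] match 'wrwr', group 1 = 'wr'.
Because there's exactly one group, `findall` drops the full match and keeps group 1 from each hit.

['wr', 'wr', 'wr']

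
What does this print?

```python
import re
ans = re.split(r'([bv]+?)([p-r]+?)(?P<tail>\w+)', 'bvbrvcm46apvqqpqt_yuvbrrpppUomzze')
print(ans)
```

['', 'bvb', 'r', 'vcm46apvqqpqt_yuvbrrpppUomzze', '']

The pattern matches one or more of one of [bv] (lazy) (captured); then one or more of a character in [p-r] (lazy) (captured); then one or more of a word character (captured as 'tail').
Matches to split on: at [0:33] → 'bvbrvcm46apvqqpqt_yuvbrrpppUomzze'.
With a capturing group present, the delimiter's captured portion is kept in the result list.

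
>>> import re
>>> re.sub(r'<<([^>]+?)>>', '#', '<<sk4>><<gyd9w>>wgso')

Matches: at [0:7] → '<<sk4>>'; at [7:16] → '<<gyd9w>>'.
`sub` substitutes '#' at each match site.

'##wgso'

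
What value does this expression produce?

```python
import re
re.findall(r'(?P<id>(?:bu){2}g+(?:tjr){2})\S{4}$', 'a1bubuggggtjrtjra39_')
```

['bubuggggtjrtjr']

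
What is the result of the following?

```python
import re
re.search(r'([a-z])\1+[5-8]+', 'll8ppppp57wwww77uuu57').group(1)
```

`\1` is not a pattern — it's the concrete string captured by group 1, re-applied verbatim.
`re.search` tries every starting position until one works.
The match spans [0:3] → 'll8'.
Captured: group 1 = 'l'.

'l'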